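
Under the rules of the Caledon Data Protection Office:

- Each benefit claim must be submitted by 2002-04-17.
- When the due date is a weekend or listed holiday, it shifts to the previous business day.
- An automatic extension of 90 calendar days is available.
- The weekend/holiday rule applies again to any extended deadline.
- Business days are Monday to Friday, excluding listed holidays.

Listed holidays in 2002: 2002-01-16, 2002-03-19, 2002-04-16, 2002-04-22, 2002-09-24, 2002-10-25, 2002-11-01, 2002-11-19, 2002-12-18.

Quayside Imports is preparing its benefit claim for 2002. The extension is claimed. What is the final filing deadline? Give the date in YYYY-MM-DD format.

2002-07-16

The stated deadline is 2002-04-17.
2002-04-17 is a Wednesday and not a listed holiday, so it stands.
With the 90-day extension, 2002-04-17 becomes 2002-07-16.
Since 2002-07-16 is a Tuesday and not a holiday, the date is unchanged.
Deadline: 2002-07-16.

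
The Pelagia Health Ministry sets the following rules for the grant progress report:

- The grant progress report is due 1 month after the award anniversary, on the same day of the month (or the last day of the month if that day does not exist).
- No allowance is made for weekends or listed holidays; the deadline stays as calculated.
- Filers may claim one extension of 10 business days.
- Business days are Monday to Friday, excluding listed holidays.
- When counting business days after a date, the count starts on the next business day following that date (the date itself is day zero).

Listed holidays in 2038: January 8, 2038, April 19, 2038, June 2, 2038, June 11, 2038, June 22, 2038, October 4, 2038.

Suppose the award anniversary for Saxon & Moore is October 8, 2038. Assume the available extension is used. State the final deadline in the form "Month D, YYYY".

Moving 1 month forward from October 8, 2038 on the corresponding day gives November 8, 2038.
November 8, 2038 is a Monday; no weekend or holiday adjustment applies.
The 10-business-day extension runs from November 8, 2038 to November 22, 2038.
No adjustment is made for weekends or holidays, so November 22, 2038 stands.
So the filing is due November 22, 2038.

November 22, 2038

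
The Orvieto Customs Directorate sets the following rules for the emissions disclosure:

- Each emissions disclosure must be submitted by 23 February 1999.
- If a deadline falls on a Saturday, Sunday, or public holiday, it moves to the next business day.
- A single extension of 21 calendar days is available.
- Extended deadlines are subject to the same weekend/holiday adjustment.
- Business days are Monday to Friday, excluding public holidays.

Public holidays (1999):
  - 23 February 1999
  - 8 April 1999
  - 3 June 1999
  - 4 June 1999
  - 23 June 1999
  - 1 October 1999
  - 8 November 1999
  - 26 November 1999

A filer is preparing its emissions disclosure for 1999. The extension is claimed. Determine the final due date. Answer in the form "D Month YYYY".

The statutory due date is 23 February 1999.
Because 23 February 1999 is a listed holiday, the deadline becomes 24 February 1999 (Wednesday).
The 21-calendar-day extension moves the deadline from 24 February 1999 to 17 March 1999.
17 March 1999 falls on a Wednesday, which is a business day, so no adjustment is needed.
Final deadline: 17 March 1999.

17 March 1999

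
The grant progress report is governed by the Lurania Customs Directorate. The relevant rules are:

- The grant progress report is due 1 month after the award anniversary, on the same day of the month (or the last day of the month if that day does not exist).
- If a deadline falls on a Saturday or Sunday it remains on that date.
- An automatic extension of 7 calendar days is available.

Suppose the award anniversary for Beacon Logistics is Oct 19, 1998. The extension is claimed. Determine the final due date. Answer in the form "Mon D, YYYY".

Nov 26, 1998

1 month after Oct 19, 1998, on the same day of the month, is Nov 19, 1998.
Nov 19, 1998 falls on a Thursday. The rules make no weekend/holiday allowance, so it remains Nov 19, 1998.
The 7-calendar-day extension moves the deadline from Nov 19, 1998 to Nov 26, 1998.
Nov 26, 1998 falls on a Thursday. The rules make no weekend/holiday allowance, so it remains Nov 26, 1998.
Deadline: Nov 26, 1998.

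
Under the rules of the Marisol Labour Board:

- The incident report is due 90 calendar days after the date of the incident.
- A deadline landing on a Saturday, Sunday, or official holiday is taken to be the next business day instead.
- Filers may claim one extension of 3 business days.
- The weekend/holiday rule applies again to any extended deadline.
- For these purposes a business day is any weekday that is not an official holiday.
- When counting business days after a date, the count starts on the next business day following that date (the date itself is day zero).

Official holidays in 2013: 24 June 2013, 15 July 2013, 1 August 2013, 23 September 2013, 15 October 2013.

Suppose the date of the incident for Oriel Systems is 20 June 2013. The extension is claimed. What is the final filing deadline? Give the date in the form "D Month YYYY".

24 September 2013

From 20 June 2013, 90 calendar days later is 18 September 2013.
18 September 2013 (Wednesday) is already a business day.
Counting 3 further business days from 18 September 2013 reaches 24 September 2013.
24 September 2013 (Tuesday) is already a business day.
So the filing is due 24 September 2013.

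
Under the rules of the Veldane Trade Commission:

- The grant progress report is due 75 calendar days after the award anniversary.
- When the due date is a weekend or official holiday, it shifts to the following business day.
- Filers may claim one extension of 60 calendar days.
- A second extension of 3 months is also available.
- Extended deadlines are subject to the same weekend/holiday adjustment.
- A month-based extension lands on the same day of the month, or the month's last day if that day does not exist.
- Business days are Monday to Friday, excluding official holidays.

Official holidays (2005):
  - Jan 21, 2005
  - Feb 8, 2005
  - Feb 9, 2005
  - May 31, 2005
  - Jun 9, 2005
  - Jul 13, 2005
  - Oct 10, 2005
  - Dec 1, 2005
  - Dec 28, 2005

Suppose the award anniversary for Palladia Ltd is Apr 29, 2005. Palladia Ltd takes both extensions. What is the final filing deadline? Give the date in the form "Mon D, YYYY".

Dec 12, 2005

Adding 75 calendar days to Apr 29, 2005 gives Jul 13, 2005.
Jul 13, 2005 is a listed holiday, so it moves to the next business day, Jul 14, 2005 (Thursday).
Applying the 60-calendar-day extension: Jul 14, 2005 + 60 days = Sep 12, 2005.
Sep 12, 2005 (Monday) is already a business day.
The 3 months extension carries Sep 12, 2005 to Dec 12, 2005.
Since Dec 12, 2005 is a Monday and not a holiday, the date is unchanged.
Final deadline: Dec 12, 2005.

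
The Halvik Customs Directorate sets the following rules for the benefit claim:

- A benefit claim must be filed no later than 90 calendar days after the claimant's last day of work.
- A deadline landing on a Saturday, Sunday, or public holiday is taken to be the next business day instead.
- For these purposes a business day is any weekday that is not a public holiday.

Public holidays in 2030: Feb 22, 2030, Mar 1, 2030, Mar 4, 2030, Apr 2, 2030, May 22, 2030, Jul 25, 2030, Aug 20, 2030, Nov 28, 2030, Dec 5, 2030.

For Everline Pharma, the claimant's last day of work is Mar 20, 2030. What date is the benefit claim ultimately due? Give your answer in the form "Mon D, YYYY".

Trigger date Mar 20, 2030 + 90 calendar days = Jun 18, 2030.
Jun 18, 2030 falls on a Tuesday, which is a business day, so no adjustment is needed.
The final due date is Jun 18, 2030.

Jun 18, 2030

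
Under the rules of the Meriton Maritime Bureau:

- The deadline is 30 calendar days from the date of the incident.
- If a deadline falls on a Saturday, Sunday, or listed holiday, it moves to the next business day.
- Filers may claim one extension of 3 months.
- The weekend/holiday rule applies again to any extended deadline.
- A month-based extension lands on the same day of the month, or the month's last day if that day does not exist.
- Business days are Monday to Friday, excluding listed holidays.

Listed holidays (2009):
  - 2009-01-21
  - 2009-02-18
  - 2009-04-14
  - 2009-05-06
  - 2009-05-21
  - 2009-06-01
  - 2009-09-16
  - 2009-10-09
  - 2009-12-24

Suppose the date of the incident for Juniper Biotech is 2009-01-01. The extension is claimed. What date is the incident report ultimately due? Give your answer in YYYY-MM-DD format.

2009-05-04

30 calendar days after 2009-01-01 is 2009-01-31.
2009-01-31 is a Saturday; the next business day is 2009-02-02 (Monday).
Add 3 months to 2009-02-02: 2009-05-02.
2009-05-02 is a Saturday, so it moves to the next business day, 2009-05-04 (Monday).
Final deadline: 2009-05-04.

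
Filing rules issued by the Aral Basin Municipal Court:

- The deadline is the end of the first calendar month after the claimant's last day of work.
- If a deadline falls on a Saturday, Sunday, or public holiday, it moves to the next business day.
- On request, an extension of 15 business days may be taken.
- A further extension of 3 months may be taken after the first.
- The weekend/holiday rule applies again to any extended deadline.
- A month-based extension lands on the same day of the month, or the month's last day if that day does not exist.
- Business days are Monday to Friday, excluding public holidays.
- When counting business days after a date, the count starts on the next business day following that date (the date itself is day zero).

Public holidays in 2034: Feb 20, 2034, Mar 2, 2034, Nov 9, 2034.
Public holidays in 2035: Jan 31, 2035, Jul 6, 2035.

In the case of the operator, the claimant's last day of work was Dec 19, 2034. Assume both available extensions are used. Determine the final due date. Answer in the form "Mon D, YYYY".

May 22, 2035

1 month after Dec 19, 2034 is January 2035; that month ends on Jan 31, 2035.
Jan 31, 2035 is a listed holiday, so it moves to the next business day, Feb 1, 2035 (Thursday).
The 15-business-day extension runs from Feb 1, 2035 to Feb 22, 2035.
Since Feb 22, 2035 is a Thursday and not a holiday, the date is unchanged.
Applying the 3 months extension: 3 months after Feb 22, 2035 is May 22, 2035.
May 22, 2035 falls on a Tuesday, which is a business day, so no adjustment is needed.
Deadline: May 22, 2035.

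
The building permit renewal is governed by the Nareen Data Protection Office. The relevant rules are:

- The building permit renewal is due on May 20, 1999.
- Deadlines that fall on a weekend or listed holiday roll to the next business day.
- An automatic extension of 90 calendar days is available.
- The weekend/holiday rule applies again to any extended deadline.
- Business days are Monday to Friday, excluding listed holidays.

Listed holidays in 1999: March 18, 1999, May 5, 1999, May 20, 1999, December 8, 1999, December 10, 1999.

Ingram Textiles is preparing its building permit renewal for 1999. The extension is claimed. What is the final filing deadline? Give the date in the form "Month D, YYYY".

Start from the fixed due date, May 20, 1999.
May 20, 1999 is a listed holiday, so it moves to the next business day, May 21, 1999 (Friday).
Applying the 90-calendar-day extension: May 21, 1999 + 90 days = August 19, 1999.
Since August 19, 1999 is a Thursday and not a holiday, the date is unchanged.
The final due date is August 19, 1999.

August 19, 1999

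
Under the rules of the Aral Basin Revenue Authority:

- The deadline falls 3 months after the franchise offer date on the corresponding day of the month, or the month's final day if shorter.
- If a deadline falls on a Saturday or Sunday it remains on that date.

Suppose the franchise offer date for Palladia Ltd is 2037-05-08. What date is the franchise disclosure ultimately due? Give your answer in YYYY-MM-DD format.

3 months after 2037-05-08, on the same day of the month, is 2037-08-08.
2037-08-08 falls on a Saturday. The rules make no weekend/holiday allowance, so it remains 2037-08-08.
Deadline: 2037-08-08.

2037-08-08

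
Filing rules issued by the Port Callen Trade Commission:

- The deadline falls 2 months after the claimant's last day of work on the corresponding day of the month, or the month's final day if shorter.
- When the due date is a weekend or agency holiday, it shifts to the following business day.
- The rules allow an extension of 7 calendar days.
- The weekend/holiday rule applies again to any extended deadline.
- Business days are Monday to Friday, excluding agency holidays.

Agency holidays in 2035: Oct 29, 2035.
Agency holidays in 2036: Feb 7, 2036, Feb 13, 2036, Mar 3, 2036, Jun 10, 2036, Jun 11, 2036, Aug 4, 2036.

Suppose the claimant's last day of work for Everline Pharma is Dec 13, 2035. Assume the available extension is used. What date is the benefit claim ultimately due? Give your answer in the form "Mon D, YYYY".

Feb 21, 2036

2 months after Dec 13, 2035, on the same day of the month, is Feb 13, 2036.
Feb 13, 2036 is a listed holiday; the next business day is Feb 14, 2036 (Thursday).
Applying the 7-calendar-day extension: Feb 14, 2036 + 7 days = Feb 21, 2036.
Feb 21, 2036 (Thursday) is already a business day.
The final due date is Feb 21, 2036.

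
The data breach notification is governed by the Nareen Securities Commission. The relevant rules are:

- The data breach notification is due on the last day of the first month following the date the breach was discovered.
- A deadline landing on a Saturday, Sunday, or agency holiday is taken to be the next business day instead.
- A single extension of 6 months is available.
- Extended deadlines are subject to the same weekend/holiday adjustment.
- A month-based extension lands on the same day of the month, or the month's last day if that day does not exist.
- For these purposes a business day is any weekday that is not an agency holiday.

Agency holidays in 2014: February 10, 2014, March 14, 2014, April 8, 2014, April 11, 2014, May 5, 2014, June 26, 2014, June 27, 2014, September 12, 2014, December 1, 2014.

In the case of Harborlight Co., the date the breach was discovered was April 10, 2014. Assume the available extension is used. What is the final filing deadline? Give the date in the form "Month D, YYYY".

The first month after April 10, 2014 is May 2014, whose last day is May 31, 2014.
May 31, 2014 falls on a Saturday. Rolling to the next business day gives June 2, 2014, a Monday.
Applying the 6 months extension: 6 months after June 2, 2014 is December 2, 2014.
December 2, 2014 falls on a Tuesday, which is a business day, so no adjustment is needed.
The final due date is December 2, 2014.

December 2, 2014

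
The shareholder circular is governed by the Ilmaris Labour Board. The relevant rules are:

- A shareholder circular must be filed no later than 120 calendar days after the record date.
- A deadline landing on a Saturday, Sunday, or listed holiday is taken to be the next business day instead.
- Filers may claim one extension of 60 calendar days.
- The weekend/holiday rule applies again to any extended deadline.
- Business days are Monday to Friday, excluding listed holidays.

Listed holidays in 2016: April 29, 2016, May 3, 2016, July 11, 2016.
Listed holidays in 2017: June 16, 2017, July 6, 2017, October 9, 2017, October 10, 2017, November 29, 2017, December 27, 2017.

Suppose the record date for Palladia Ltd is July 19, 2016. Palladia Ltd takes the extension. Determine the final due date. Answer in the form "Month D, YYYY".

120 calendar days after July 19, 2016 is November 16, 2016.
November 16, 2016 (Wednesday) is already a business day.
The 60-calendar-day extension moves the deadline from November 16, 2016 to January 15, 2017.
Because January 15, 2017 is a Sunday, the deadline becomes January 16, 2017 (Monday).
Deadline: January 16, 2017.

January 16, 2017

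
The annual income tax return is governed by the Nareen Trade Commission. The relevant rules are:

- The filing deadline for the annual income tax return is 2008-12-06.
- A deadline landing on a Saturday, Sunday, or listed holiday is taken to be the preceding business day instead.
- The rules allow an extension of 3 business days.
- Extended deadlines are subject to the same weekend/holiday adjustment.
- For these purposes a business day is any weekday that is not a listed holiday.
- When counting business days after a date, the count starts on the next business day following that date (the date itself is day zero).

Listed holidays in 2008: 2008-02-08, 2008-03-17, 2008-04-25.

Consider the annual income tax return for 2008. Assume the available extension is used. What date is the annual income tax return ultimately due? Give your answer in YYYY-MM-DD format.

The stated deadline is 2008-12-06.
Because 2008-12-06 is a Saturday, the deadline becomes 2008-12-05 (Friday).
The 3-business-day extension runs from 2008-12-05 to 2008-12-10.
2008-12-10 (Wednesday) is already a business day.
So the filing is due 2008-12-10.

2008-12-10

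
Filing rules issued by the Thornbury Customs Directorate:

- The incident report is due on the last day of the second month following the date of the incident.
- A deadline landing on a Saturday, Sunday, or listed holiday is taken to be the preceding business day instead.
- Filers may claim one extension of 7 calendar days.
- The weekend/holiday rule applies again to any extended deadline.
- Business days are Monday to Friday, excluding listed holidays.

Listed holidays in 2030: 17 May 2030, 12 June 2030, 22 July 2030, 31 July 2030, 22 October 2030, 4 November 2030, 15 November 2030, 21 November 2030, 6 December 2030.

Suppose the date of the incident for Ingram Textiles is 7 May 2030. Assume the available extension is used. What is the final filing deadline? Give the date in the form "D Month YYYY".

6 August 2030

2 months after 7 May 2030 falls in July 2030; the last day of that month is 31 July 2030.
31 July 2030 is a listed holiday, so it moves to the preceding business day, 30 July 2030 (Tuesday).
Applying the 7-calendar-day extension: 30 July 2030 + 7 days = 6 August 2030.
6 August 2030 is a Tuesday and not a listed holiday, so it stands.
Final deadline: 6 August 2030.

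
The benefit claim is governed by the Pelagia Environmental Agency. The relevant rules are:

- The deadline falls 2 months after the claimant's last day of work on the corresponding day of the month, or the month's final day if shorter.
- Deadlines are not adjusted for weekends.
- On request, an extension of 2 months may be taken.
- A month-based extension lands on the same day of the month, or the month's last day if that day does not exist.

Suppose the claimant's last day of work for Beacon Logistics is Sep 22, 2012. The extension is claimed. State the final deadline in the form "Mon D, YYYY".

2 months after Sep 22, 2012, on the same day of the month, is Nov 22, 2012.
Nov 22, 2012 is a Thursday; no weekend or holiday adjustment applies.
Add 2 months to Nov 22, 2012: Jan 22, 2013.
Jan 22, 2013 falls on a Tuesday. The rules make no weekend/holiday allowance, so it remains Jan 22, 2013.
Deadline: Jan 22, 2013.

Jan 22, 2013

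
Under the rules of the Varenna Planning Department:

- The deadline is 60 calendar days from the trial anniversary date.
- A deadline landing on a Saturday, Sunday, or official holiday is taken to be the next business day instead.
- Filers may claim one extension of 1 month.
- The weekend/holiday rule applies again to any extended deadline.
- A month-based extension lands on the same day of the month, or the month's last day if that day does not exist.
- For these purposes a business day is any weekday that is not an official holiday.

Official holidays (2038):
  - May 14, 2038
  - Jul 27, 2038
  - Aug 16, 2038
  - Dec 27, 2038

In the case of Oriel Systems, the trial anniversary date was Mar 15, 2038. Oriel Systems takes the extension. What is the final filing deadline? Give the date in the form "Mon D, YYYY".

60 calendar days after Mar 15, 2038 is May 14, 2038.
Because May 14, 2038 is a listed holiday, the deadline becomes May 17, 2038 (Monday).
Add 1 month to May 17, 2038: Jun 17, 2038.
Jun 17, 2038 is a Thursday and not a listed holiday, so it stands.
Deadline: Jun 17, 2038.

Jun 17, 2038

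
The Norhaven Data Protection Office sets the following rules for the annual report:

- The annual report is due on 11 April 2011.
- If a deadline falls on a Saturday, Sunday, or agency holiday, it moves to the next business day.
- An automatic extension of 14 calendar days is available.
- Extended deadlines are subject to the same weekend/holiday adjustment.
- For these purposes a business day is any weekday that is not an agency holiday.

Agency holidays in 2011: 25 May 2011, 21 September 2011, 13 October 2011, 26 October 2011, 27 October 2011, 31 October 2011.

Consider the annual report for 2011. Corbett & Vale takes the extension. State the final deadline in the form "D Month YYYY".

25 April 2011

Start from the fixed due date, 11 April 2011.
Since 11 April 2011 is a Monday and not a holiday, the date is unchanged.
The 14-calendar-day extension moves the deadline from 11 April 2011 to 25 April 2011.
25 April 2011 (Monday) is already a business day.
Deadline: 25 April 2011.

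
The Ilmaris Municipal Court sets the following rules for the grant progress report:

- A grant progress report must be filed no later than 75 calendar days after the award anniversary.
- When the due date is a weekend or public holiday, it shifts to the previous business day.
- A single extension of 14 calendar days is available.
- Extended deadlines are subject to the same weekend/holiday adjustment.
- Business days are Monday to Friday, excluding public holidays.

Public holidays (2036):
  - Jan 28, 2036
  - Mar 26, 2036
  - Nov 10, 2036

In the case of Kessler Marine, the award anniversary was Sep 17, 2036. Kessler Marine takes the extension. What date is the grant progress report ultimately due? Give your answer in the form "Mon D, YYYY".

Dec 15, 2036

75 calendar days after Sep 17, 2036 is Dec 1, 2036.
Dec 1, 2036 is a Monday and not a listed holiday, so it stands.
Applying the 14-calendar-day extension: Dec 1, 2036 + 14 days = Dec 15, 2036.
Dec 15, 2036 (Monday) is already a business day.
Deadline: Dec 15, 2036.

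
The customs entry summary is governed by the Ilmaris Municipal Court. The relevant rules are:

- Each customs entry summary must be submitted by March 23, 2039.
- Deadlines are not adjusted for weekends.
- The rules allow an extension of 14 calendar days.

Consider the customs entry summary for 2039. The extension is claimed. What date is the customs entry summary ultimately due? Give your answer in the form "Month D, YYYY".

April 6, 2039

Start from the fixed due date, March 23, 2039.
March 23, 2039 falls on a Wednesday. The rules make no weekend/holiday allowance, so it remains March 23, 2039.
The 14-calendar-day extension moves the deadline from March 23, 2039 to April 6, 2039.
April 6, 2039 falls on a Wednesday. The rules make no weekend/holiday allowance, so it remains April 6, 2039.
The final due date is April 6, 2039.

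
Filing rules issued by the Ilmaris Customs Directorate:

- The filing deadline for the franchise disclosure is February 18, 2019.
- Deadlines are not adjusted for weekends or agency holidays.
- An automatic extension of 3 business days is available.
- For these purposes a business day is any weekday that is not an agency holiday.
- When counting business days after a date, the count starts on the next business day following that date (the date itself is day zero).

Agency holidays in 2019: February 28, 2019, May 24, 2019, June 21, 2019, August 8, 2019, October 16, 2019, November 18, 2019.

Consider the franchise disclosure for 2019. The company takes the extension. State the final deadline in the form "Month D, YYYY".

February 21, 2019

The statutory due date is February 18, 2019.
February 18, 2019 is a Monday; no weekend or holiday adjustment applies.
Counting 3 further business days from February 18, 2019 reaches February 21, 2019.
February 21, 2019 is a Thursday; no weekend or holiday adjustment applies.
Deadline: February 21, 2019.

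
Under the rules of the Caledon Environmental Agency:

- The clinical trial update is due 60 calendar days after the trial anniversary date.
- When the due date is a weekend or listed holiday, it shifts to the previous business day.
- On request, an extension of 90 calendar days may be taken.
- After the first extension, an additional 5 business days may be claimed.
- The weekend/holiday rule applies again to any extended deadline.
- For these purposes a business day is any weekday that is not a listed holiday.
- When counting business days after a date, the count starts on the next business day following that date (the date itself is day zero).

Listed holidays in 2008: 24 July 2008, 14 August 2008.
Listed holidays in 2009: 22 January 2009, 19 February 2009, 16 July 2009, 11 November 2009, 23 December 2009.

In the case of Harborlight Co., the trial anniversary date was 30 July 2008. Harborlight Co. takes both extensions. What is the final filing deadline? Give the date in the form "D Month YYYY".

1 January 2009

Adding 60 calendar days to 30 July 2008 gives 28 September 2008.
28 September 2008 is a Sunday; the preceding business day is 26 September 2008 (Friday).
The 90-calendar-day extension moves the deadline from 26 September 2008 to 25 December 2008.
25 December 2008 (Thursday) is already a business day.
Applying the 5-business-day extension: 5 business days after 25 December 2008 is 1 January 2009.
1 January 2009 (Thursday) is already a business day.
Deadline: 1 January 2009.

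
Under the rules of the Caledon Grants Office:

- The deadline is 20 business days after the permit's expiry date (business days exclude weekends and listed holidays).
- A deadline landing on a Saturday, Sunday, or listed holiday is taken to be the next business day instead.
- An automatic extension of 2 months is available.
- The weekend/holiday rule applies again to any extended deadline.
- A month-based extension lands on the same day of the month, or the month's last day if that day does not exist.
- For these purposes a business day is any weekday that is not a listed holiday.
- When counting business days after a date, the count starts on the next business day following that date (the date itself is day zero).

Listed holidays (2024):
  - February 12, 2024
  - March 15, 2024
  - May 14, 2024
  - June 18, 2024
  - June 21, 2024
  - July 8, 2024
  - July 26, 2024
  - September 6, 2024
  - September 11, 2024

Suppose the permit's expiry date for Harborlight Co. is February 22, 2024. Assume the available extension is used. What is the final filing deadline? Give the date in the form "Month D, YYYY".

Starting the day after February 22, 2024 and counting 20 business days lands on March 22, 2024.
Since March 22, 2024 is a Friday and not a holiday, the date is unchanged.
Applying the 2 months extension: 2 months after March 22, 2024 is May 22, 2024.
May 22, 2024 is a Wednesday and not a listed holiday, so it stands.
So the filing is due May 22, 2024.

May 22, 2024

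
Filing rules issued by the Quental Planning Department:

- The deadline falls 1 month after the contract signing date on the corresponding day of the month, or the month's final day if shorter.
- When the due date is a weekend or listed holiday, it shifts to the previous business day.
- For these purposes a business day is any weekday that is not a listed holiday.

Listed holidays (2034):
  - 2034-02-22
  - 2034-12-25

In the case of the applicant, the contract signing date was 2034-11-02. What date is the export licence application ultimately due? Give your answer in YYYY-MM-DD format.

1 month from 2034-11-02 is 2034-12-02.
2034-12-02 is a Saturday; the preceding business day is 2034-12-01 (Friday).
The final due date is 2034-12-01.

2034-12-01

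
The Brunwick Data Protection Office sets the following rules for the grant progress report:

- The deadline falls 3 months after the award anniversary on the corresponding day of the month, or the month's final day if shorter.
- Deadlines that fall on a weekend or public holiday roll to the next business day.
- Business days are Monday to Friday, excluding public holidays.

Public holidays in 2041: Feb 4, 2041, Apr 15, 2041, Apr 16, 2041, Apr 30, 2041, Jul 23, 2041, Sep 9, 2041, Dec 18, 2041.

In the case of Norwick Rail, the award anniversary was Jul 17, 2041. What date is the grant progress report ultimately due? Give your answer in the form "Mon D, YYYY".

3 months after Jul 17, 2041, on the same day of the month, is Oct 17, 2041.
Oct 17, 2041 falls on a Thursday, which is a business day, so no adjustment is needed.
The final due date is Oct 17, 2041.

Oct 17, 2041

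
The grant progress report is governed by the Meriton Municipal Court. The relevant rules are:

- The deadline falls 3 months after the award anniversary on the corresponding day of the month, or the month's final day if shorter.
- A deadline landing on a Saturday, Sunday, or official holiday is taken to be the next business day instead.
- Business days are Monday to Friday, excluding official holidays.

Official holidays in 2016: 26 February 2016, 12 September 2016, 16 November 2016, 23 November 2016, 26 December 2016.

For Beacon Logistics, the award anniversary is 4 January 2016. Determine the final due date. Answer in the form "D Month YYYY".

3 months after 4 January 2016, on the same day of the month, is 4 April 2016.
4 April 2016 is a Monday and not a listed holiday, so it stands.
Deadline: 4 April 2016.

4 April 2016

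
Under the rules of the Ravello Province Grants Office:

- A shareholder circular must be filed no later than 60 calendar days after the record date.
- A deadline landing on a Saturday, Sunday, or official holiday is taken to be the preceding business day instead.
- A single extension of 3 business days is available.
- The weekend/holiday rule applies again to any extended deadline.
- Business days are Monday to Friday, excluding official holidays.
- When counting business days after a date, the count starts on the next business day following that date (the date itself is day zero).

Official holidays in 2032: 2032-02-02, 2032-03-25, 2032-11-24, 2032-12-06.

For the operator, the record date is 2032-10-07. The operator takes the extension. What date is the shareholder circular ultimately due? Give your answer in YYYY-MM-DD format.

2032-12-09

Trigger date 2032-10-07 + 60 calendar days = 2032-12-06.
2032-12-06 falls on a listed holiday. Rolling to the preceding business day gives 2032-12-03, a Friday.
Applying the 3-business-day extension: 3 business days after 2032-12-03 is 2032-12-09.
2032-12-09 falls on a Thursday, which is a business day, so no adjustment is needed.
Deadline: 2032-12-09.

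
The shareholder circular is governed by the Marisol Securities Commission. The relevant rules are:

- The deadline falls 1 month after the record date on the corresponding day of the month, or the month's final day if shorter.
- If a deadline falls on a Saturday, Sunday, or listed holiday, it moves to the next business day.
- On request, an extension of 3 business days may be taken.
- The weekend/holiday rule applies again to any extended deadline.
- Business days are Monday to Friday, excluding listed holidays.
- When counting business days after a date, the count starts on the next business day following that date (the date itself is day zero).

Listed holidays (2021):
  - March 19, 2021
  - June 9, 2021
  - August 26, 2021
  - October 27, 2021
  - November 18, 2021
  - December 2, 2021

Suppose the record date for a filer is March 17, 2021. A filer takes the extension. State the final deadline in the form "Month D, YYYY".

1 month after March 17, 2021, on the same day of the month, is April 17, 2021.
April 17, 2021 falls on a Saturday. Rolling to the next business day gives April 19, 2021, a Monday.
The 3-business-day extension runs from April 19, 2021 to April 22, 2021.
April 22, 2021 is a Thursday and not a listed holiday, so it stands.
So the filing is due April 22, 2021.

April 22, 2021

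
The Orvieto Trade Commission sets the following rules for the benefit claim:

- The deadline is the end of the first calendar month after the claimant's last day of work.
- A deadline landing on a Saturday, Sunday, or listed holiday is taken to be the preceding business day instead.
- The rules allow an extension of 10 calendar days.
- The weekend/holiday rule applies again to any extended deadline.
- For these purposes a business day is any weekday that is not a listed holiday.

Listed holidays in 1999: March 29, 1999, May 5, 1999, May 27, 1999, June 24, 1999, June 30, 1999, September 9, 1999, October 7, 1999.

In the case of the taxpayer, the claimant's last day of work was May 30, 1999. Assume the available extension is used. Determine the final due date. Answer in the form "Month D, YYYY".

July 9, 1999

The first month after May 30, 1999 is June 1999, whose last day is June 30, 1999.
June 30, 1999 falls on a listed holiday. Rolling to the preceding business day gives June 29, 1999, a Tuesday.
Add the 10 calendar-day extension to June 29, 1999: July 9, 1999.
July 9, 1999 (Friday) is already a business day.
The final due date is July 9, 1999.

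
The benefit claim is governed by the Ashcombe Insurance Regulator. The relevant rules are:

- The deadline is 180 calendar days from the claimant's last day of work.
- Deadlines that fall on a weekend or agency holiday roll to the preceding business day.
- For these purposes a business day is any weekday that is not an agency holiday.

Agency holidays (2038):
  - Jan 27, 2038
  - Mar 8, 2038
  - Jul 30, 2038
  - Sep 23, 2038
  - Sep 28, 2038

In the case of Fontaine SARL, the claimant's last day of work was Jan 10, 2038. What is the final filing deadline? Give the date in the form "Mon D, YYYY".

Adding 180 calendar days to Jan 10, 2038 gives Jul 9, 2038.
Jul 9, 2038 is a Friday and not a listed holiday, so it stands.
So the filing is due Jul 9, 2038.

Jul 9, 2038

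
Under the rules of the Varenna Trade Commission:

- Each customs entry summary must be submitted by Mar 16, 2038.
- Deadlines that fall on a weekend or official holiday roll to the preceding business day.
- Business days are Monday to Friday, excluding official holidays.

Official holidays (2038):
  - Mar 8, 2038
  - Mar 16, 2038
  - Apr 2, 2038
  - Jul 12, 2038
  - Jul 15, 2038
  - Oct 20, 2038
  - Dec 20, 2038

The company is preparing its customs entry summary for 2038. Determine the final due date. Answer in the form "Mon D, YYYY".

Start from the fixed due date, Mar 16, 2038.
Mar 16, 2038 is a listed holiday, so it moves to the preceding business day, Mar 15, 2038 (Monday).
So the filing is due Mar 15, 2038.

Mar 15, 2038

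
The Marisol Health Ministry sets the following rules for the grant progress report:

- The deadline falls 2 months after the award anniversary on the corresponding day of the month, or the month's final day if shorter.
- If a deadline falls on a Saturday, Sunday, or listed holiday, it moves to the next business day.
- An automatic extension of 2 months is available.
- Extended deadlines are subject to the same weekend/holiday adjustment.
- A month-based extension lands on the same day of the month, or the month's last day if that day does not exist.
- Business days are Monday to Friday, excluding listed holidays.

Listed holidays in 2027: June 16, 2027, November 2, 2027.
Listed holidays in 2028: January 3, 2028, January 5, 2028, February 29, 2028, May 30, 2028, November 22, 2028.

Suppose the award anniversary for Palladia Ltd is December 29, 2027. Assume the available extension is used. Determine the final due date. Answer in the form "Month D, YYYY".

2 months after December 29, 2027, on the same day of the month, is February 29, 2028.
February 29, 2028 is a listed holiday; the next business day is March 1, 2028 (Wednesday).
The 2 months extension carries March 1, 2028 to May 1, 2028.
May 1, 2028 (Monday) is already a business day.
The final due date is May 1, 2028.

May 1, 2028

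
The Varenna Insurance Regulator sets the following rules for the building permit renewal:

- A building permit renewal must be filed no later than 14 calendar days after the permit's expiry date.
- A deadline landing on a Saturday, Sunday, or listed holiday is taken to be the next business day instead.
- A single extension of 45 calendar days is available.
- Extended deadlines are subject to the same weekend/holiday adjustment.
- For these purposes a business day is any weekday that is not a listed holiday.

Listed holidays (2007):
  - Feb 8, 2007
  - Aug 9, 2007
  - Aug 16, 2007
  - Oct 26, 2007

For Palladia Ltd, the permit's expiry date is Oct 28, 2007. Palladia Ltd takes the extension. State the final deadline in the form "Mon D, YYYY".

Dec 27, 2007

From Oct 28, 2007, 14 calendar days later is Nov 11, 2007.
Nov 11, 2007 is a Sunday, so it moves to the next business day, Nov 12, 2007 (Monday).
Applying the 45-calendar-day extension: Nov 12, 2007 + 45 days = Dec 27, 2007.
Dec 27, 2007 (Thursday) is already a business day.
The final due date is Dec 27, 2007.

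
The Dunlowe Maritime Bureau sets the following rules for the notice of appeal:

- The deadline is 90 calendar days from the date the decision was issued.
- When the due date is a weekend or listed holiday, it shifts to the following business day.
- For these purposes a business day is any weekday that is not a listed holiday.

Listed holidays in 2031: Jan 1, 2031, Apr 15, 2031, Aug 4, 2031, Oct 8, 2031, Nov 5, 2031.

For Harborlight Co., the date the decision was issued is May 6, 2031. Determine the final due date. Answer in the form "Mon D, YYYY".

Aug 5, 2031

90 calendar days after May 6, 2031 is Aug 4, 2031.
Because Aug 4, 2031 is a listed holiday, the deadline becomes Aug 5, 2031 (Tuesday).
Final deadline: Aug 5, 2031.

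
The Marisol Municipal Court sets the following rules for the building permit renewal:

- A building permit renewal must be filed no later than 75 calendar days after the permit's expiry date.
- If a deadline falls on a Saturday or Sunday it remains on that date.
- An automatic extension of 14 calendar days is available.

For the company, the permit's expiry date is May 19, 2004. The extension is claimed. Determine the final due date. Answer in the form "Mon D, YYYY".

Adding 75 calendar days to May 19, 2004 gives Aug 2, 2004.
Aug 2, 2004 is a Monday; no weekend or holiday adjustment applies.
Add the 14 calendar-day extension to Aug 2, 2004: Aug 16, 2004.
No adjustment is made for weekends or holidays, so Aug 16, 2004 stands.
Deadline: Aug 16, 2004.

Aug 16, 2004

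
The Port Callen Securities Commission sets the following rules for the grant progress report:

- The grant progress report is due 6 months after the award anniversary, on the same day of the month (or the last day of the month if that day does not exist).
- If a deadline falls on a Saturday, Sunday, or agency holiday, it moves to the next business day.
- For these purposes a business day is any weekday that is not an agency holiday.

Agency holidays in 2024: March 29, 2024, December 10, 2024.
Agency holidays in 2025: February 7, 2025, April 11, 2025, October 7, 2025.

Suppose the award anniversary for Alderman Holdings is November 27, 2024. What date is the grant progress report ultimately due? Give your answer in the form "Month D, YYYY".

May 27, 2025

6 months after November 27, 2024, on the same day of the month, is May 27, 2025.
May 27, 2025 (Tuesday) is already a business day.
Final deadline: May 27, 2025.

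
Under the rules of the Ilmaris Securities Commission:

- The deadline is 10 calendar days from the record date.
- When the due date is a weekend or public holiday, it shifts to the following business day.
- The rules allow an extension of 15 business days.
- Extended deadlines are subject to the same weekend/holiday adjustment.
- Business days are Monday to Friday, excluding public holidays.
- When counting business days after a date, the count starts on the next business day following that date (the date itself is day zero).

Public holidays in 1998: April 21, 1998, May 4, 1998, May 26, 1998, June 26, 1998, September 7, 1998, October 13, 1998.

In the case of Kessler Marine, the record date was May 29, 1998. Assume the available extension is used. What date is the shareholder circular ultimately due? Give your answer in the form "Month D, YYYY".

June 30, 1998

From May 29, 1998, 10 calendar days later is June 8, 1998.
June 8, 1998 (Monday) is already a business day.
Applying the 15-business-day extension: 15 business days after June 8, 1998 is June 30, 1998.
June 30, 1998 falls on a Tuesday, which is a business day, so no adjustment is needed.
So the filing is due June 30, 1998.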